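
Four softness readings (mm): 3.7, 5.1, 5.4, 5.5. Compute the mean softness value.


Sum = 3.7 + 5.1 + 5.4 + 5.5
Mean = 19.7 / 4 = 4.93 mm


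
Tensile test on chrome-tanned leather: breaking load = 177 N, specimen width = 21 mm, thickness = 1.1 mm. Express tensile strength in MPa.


Cross-section = 21 x 1.1 = 23.1 mm^2
TS = 177 / 23.1 = 7.66 MPa
(1 N/mm^2 = 1 MPa)


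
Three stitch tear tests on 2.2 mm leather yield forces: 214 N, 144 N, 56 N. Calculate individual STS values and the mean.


STS1 = 97.3 N/mm
STS2 = 65.5 N/mm
STS3 = 25.5 N/mm
Mean = 62.8 N/mm

STS1 = 214 / 2.2 = 97.3 N/mm
STS2 = 144 / 2.2 = 65.5 N/mm
STS3 = 56 / 2.2 = 25.5 N/mm
Mean = (97.3 + 65.5 + 25.5) / 3 = 62.8 N/mm


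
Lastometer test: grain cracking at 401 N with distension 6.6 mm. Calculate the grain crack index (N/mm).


60.8 N/mm

Grain crack index = force / distension
Index = 401 / 6.6 = 60.8 N/mm


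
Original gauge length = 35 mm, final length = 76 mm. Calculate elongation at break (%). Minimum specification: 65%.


Elongation = 117.1%
Meets spec: Yes

Extension = 76 - 35 = 41 mm
Elongation = 41 / 35 x 100 = 117.1%
Minimum required: 65%
Meets specification: Yes


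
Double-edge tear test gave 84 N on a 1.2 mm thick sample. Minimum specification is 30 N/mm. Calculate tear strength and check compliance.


Tear strength = 84 / 1.2 = 70.0 N/mm
Required minimum = 30 N/mm
Compliant: Yes


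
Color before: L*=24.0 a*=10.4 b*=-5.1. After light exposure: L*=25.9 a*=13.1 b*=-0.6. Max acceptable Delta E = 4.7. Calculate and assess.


dL = 1.9, da = 2.7, db = 4.5
dE = sqrt((1.9)^2 + (2.7)^2 + (4.5)^2) = 5.58
Max = 4.7
Passes: No


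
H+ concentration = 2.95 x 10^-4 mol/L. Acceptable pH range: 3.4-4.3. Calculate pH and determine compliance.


pH = 3.53
Compliant: Yes

pH = -log10(2.95 x 10^-4) = 3.53
Range: 3.4 to 4.3
Compliant: Yes


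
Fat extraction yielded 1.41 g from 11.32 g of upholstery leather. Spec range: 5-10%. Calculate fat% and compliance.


Fat% = 1.41 / 11.32 x 100 = 12.5%
Spec range: 5-10%
Compliant: No


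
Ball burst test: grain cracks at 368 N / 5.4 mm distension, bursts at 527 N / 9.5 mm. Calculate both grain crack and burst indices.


Crack index = 368 / 5.4 = 68.1 N/mm
Burst index = 527 / 9.5 = 55.5 N/mm


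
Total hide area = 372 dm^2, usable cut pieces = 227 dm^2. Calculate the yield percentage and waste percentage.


Yield = 227 / 372 x 100 = 61.0%
Waste = 372 - 227 = 145 dm^2
Waste% = 100 - 61.0 = 39.0%


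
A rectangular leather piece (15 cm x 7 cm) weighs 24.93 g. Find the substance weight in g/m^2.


Area = 15 x 7 = 105 cm^2
SW = 24.93 / 105 x 10000 = 2374.3 g/m^2


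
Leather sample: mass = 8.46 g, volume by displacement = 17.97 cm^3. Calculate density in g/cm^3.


0.471 g/cm^3

Density = mass / volume
Density = 8.46 / 17.97 = 0.471 g/cm^3


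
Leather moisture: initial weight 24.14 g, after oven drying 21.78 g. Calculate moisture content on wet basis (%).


9.8%


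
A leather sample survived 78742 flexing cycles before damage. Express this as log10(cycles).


4.90


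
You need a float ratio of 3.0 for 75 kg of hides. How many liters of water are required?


225.0 L


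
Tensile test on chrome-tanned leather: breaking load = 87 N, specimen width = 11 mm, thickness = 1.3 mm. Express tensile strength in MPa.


Cross-section = 11 x 1.3 = 14.3 mm^2
TS = 87 / 14.3 = 6.08 MPa
(1 N/mm^2 = 1 MPa)


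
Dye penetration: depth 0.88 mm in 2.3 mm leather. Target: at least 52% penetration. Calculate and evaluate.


Penetration = 0.88 / 2.3 x 100 = 38.3%
Target: 52%
Meets target: No


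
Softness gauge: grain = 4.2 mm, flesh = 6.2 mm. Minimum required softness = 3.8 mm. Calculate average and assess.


Average softness = 5.20 mm
Meets requirement: Yes

Average = (4.2 + 6.2) / 2 = 5.20 mm
Minimum = 3.8 mm
Meets requirement: Yes


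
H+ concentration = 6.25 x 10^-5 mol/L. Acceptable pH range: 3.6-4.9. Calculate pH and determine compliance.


pH = -log10(6.25 x 10^-5) = 4.20
Range: 3.6 to 4.9
Compliant: Yes


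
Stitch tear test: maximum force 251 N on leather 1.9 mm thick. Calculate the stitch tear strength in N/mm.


Stitch tear strength = force / thickness
STS = 251 / 1.9 = 132.1 N/mm


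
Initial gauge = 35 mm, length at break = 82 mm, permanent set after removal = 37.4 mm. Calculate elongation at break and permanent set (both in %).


Elongation at break = (82 - 35) / 35 x 100 = 134.3%
Permanent set = (37.4 - 35) / 35 x 100 = 6.9%


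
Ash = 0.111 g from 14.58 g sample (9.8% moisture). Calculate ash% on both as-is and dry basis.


As-is ash% = 0.111 / 14.58 x 100 = 0.76%
Dry mass = 14.58 x (100 - 9.8) / 100 = 13.15116 g
Dry-basis ash% = 0.111 / 13.15116 x 100 = 0.84%


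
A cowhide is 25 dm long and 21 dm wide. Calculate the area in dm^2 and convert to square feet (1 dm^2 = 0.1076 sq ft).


525 dm^2
56.49 sq ft

Area = 25 x 21 = 525 dm^2
Conversion: 525 x 0.1076 = 56.49 sq ft


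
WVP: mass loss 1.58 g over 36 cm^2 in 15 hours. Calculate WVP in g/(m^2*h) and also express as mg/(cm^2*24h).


WVP = 1.58 / (36 x 15) x 10000 = 29.26 g/(m^2*h)
Mass loss in mg = 1.58 x 1000 = 1580 mg
Per cm^2 per 24h in mg: 1580 x 24 / (36 x 15) = 37920 / 540 = 70.22 mg/(cm^2*24h)


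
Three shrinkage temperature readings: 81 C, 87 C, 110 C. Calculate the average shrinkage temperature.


92.7 C

Average = (81 + 87 + 110) / 3
Average = 278 / 3 = 92.7 C


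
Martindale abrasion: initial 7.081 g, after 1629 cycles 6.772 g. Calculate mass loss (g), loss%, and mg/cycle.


Mass loss = 0.309 g
Loss = 4.36%
Rate = 0.190 mg/cycle


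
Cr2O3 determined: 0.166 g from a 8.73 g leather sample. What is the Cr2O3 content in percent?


Cr2O3% = 0.166 / 8.73 x 100
Cr2O3% = 1.90%


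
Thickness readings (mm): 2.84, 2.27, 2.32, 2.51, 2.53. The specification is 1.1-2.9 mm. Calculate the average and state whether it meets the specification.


Sum = 12.47
Average = 12.47 / 5 = 2.49 mm
Specification range: 1.1 to 2.9 mm
Within spec: Yes


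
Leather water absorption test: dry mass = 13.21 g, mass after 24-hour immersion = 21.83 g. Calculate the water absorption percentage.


65.3%

Water absorbed = 21.83 - 13.21 = 8.62 g
WA% = 8.62 / 13.21 x 100 = 65.3%


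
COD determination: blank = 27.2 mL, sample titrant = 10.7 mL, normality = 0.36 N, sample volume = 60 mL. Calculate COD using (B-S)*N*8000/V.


792.0 mg/L

COD = (27.2 - 10.7) x 0.36 x 8000 / 60
COD = 16.5 x 0.36 x 8000 / 60
COD = 792.0 mg/L


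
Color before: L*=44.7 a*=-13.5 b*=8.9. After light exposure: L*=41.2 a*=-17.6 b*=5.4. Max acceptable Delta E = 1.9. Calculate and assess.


dL = -3.5, da = -4.1, db = -3.5
dE = sqrt((-3.5)^2 + (-4.1)^2 + (-3.5)^2) = 6.43
Max = 1.9
Passes: No


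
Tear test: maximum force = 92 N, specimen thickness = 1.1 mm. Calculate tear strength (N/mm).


Tear strength = force / thickness
Tear = 92 / 1.1 = 83.6 N/mm


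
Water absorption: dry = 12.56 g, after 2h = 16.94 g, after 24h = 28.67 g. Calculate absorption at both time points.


WA (2h) = (16.94 - 12.56) / 12.56 x 100 = 34.9%
WA (24h) = (28.67 - 12.56) / 12.56 x 100 = 128.3%


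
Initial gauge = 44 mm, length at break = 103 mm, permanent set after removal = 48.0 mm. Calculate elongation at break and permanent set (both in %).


Elongation at break = 134.1%
Permanent set = 9.1%

Elongation at break = (103 - 44) / 44 x 100 = 134.1%
Permanent set = (48.0 - 44) / 44 x 100 = 9.1%


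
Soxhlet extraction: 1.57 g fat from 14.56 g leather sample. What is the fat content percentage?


Fat content = 1.57 / 14.56 x 100
Fat = 10.8%


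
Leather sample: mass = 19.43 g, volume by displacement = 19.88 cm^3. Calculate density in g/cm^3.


0.977 g/cm^3


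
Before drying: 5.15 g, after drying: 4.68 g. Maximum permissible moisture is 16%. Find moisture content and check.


MC = (5.15 - 4.68) / 5.15 x 100 = 9.1%
Maximum: 16%
Acceptable: Yes


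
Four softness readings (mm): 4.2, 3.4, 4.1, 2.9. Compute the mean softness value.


Sum = 4.2 + 3.4 + 4.1 + 2.9
Mean = 14.6 / 4 = 3.65 mm


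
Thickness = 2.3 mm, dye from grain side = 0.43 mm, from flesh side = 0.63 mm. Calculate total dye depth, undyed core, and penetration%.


Total dyed = 0.43 + 0.63 = 1.06 mm
Undyed core = 2.3 - 1.06 = 1.24 mm
Penetration = 1.06 / 2.3 x 100 = 46.1%


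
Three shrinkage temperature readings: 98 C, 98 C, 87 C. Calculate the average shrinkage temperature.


94.3 C

Average = (98 + 98 + 87) / 3
Average = 283 / 3 = 94.3 C


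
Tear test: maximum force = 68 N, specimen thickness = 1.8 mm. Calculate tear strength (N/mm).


Tear strength = force / thickness
Tear = 68 / 1.8 = 37.8 N/mm


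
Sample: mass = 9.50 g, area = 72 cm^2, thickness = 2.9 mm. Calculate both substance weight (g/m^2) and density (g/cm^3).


Substance weight = 1319.4 g/m^2
Density = 0.455 g/cm^3


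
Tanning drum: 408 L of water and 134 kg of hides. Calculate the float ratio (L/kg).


3.0

Float ratio = water / hide weight
Ratio = 408 / 134 = 3.0


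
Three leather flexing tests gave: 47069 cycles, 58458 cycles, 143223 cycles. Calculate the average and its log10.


Average = (47069 + 58458 + 143223) / 3 = 82917 cycles
log10(82917) = 4.92


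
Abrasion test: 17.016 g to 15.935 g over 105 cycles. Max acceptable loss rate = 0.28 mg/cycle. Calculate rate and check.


Rate = 10.295 mg/cycle
Passes: No

Loss = 17.016 - 15.935 = 1.081 g
Rate = 1.081 g / 105 cycles x 1000 = 10.295 mg/cycle
Max = 0.28 mg/cycle
Passes: No


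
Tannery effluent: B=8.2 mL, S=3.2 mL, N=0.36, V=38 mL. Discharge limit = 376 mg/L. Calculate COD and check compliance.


COD = 378.9 mg/L
Compliant: No

COD = (8.2 - 3.2) x 0.36 x 8000 / 38 = 378.9 mg/L
Limit: 376 mg/L
Compliant: No


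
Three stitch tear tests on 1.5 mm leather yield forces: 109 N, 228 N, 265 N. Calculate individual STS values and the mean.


STS1 = 109 / 1.5 = 72.7 N/mm
STS2 = 228 / 1.5 = 152.0 N/mm
STS3 = 265 / 1.5 = 176.7 N/mm
Mean = (72.7 + 152.0 + 176.7) / 3 = 133.8 N/mm


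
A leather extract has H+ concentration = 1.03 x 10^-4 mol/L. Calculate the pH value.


pH = 3.99

pH = -log10[H+]
pH = -log10(1.03 x 10^-4) = 3.99


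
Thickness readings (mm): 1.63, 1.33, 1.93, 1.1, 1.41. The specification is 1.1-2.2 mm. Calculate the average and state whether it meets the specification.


Sum = 7.40
Average = 7.40 / 5 = 1.48 mm
Specification range: 1.1 to 2.2 mm
Within spec: Yes


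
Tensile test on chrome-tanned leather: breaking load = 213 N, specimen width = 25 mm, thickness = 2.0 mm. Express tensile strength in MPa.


4.26 MPa

Cross-section = 25 x 2.0 = 50.0 mm^2
TS = 213 / 50.0 = 4.26 MPa
(1 N/mm^2 = 1 MPa)


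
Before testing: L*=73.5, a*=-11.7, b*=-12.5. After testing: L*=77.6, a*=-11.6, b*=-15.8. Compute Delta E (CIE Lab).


Delta E = 5.26


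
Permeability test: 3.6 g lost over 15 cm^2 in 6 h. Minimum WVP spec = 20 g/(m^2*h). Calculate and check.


WVP = 3.6 / (15 x 6) x 10000 = 400.00 g/(m^2*h)
Minimum: 20 g/(m^2*h)
Meets spec: Yes


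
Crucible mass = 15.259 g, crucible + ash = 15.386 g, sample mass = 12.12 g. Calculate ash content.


Ash mass = 15.386 - 15.259 = 0.127 g
Ash% = 0.127 / 12.12 x 100 = 1.05%


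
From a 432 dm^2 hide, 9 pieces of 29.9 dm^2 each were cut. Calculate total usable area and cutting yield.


Total usable = 9 x 29.9 = 269.1 dm^2
Yield = 269.1 / 432 x 100 = 62.3%


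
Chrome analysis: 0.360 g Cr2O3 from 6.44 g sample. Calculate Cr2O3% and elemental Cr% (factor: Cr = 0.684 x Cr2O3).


Cr2O3% = 0.360 / 6.44 x 100 = 5.59%
Cr% = 5.59 x 0.684 = 3.82%


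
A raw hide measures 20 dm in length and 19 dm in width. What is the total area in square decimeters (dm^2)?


380 dm^2


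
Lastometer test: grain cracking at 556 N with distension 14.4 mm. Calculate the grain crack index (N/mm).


38.6 N/mm

Grain crack index = force / distension
Index = 556 / 14.4 = 38.6 N/mm


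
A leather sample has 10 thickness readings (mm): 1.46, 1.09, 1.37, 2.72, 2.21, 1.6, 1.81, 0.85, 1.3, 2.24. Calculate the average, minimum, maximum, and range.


Sum = 16.65
Average = 16.65 / 10 = 1.67 mm
Minimum = 0.85 mm
Maximum = 2.72 mm
Range = 2.72 - 0.85 = 1.87 mm


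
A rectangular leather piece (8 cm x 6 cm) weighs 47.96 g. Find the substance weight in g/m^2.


Area = 8 x 6 = 48 cm^2
SW = 47.96 / 48 x 10000 = 9991.7 g/m^2


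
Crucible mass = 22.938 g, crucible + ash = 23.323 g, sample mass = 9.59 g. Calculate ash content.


Ash mass = 23.323 - 22.938 = 0.385 g
Ash% = 0.385 / 9.59 x 100 = 4.01%


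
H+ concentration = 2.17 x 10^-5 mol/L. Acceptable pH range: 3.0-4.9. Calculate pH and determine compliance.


pH = 4.66
Compliant: Yes


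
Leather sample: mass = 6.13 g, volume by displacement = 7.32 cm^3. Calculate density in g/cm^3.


0.837 g/cm^3

Density = mass / volume
Density = 6.13 / 7.32 = 0.837 g/cm^3


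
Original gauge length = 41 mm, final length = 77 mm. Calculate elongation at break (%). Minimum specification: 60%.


Elongation = 87.8%
Meets spec: Yes

Extension = 77 - 41 = 36 mm
Elongation = 36 / 41 x 100 = 87.8%
Minimum required: 60%
Meets specification: Yes


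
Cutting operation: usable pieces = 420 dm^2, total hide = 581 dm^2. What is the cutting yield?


Yield = usable / total x 100
Yield = 420 / 581 x 100 = 72.3%


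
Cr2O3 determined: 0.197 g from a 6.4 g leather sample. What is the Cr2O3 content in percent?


3.08%

Cr2O3% = 0.197 / 6.4 x 100
Cr2O3% = 3.08%


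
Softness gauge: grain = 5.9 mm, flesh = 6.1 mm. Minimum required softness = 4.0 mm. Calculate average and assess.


Average softness = 6.00 mm
Meets requirement: Yes

Average = (5.9 + 6.1) / 2 = 6.00 mm
Minimum = 4.0 mm
Meets requirement: Yes


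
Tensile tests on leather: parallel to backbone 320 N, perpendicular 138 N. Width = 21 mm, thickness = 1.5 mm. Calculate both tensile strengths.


Parallel = 10.16 N/mm^2
Perpendicular = 4.38 N/mm^2

Area = 21 x 1.5 = 31.5 mm^2
TS (parallel) = 320 / 31.5 = 10.16 N/mm^2
TS (perpendicular) = 138 / 31.5 = 4.38 N/mm^2


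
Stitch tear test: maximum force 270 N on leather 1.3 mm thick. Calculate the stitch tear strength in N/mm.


Stitch tear strength = force / thickness
STS = 270 / 1.3 = 207.7 N/mm


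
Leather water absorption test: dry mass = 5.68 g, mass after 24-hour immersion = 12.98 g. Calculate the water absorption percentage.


128.5%


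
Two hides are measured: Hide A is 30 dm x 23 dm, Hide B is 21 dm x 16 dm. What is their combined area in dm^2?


1026 dm^2

Hide A area = 30 x 23 = 690 dm^2
Hide B area = 21 x 16 = 336 dm^2
Total = 690 + 336 = 1026 dm^2


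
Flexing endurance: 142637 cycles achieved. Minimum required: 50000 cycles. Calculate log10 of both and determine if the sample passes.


Achieved: log10 = 5.15
Required: log10 = 4.70
Passes: Yes

log10(142637) = 5.15
log10(50000) = 4.70
Passes: Yes


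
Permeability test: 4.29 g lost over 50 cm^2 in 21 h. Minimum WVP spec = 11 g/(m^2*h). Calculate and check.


WVP = 40.86 g/(m^2*h)
Meets specification: Yes

WVP = 4.29 / (50 x 21) x 10000 = 40.86 g/(m^2*h)
Minimum: 11 g/(m^2*h)
Meets spec: Yes


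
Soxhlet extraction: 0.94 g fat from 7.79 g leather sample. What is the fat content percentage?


12.1%


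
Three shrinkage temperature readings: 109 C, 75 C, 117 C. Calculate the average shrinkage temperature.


Average = (109 + 75 + 117) / 3
Average = 301 / 3 = 100.3 C


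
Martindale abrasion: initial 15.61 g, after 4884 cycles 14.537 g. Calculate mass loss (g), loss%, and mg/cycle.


Mass loss = 1.073 g
Loss = 6.87%
Rate = 0.220 mg/cycle


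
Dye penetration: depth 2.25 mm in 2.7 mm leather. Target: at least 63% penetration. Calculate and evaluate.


Penetration = 83.3%
Meets target: Yes


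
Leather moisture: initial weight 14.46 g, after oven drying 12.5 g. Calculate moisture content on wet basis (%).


13.6%

Moisture = 14.46 - 12.5 = 1.96 g
MC = 1.96 / 14.46 x 100 = 13.6%


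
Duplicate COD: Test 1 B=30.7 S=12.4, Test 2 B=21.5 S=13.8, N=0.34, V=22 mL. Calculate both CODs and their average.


COD1 = (30.7 - 12.4) x 0.34 x 8000 / 22 = 2262.5 mg/L
COD2 = (21.5 - 13.8) x 0.34 x 8000 / 22 = 952.0 mg/L
Average = (2262.5 + 952.0) / 2 = 1607.3 mg/L


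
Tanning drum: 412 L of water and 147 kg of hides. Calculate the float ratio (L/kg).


2.8

Float ratio = water / hide weight
Ratio = 412 / 147 = 2.8


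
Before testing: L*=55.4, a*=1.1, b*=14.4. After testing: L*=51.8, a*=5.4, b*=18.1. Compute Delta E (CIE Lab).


dL = 51.8 - 55.4 = -3.6
da = 5.4 - 1.1 = 4.3
db = 18.1 - 14.4 = 3.7
dE = sqrt((-3.6)^2 + (4.3)^2 + (3.7)^2) = 6.72


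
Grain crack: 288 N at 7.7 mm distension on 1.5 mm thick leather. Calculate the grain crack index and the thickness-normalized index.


Crack index = 37.4 N/mm
Normalized index = 24.9 N/mm per mm

Crack index = 288 / 7.7 = 37.4 N/mm
Normalized = 37.4 / 1.5 = 24.9 N/mm per mm


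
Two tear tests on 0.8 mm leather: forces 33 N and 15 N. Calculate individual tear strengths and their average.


Tear 1 = 41.3 N/mm
Tear 2 = 18.8 N/mm
Average = 30.1 N/mm


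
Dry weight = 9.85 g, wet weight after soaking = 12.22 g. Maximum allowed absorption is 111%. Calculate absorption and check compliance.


WA = (12.22 - 9.85) / 9.85 x 100 = 24.1%
Maximum allowed: 111%
Compliant: Yes


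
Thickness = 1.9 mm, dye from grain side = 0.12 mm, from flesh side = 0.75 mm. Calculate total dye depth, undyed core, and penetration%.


Total dyed = 0.87 mm
Undyed core = 1.03 mm
Penetration = 45.8%


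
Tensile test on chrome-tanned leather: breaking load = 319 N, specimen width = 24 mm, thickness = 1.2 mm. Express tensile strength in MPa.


11.08 MPa

Cross-section = 24 x 1.2 = 28.8 mm^2
TS = 319 / 28.8 = 11.08 MPa
(1 N/mm^2 = 1 MPa)


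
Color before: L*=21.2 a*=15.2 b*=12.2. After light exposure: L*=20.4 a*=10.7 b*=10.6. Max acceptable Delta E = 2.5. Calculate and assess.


dL = -0.8, da = -4.5, db = -1.6
dE = sqrt((-0.8)^2 + (-4.5)^2 + (-1.6)^2) = 4.84
Max = 2.5
Passes: No


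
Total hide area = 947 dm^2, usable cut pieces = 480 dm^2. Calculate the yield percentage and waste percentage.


Yield = 50.7%
Waste = 49.3%

Yield = 480 / 947 x 100 = 50.7%
Waste = 947 - 480 = 467 dm^2
Waste% = 100 - 50.7 = 49.3%


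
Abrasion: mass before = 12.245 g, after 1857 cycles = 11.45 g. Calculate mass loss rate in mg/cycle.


0.428 mg/cycle

Mass loss = 12.245 - 11.45 = 0.795 g
Rate = 0.795 / 1857 x 1000 = 0.428 mg/cycle


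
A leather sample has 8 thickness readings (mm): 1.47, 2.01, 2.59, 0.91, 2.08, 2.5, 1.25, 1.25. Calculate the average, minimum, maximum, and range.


Average = 1.76 mm
Min = 0.91 mm
Max = 2.59 mm
Range = 1.68 mm


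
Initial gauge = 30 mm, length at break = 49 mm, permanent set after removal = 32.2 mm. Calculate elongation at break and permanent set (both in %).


Elongation at break = 63.3%
Permanent set = 7.3%


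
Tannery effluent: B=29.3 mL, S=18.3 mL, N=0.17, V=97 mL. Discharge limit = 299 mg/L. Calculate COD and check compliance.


COD = 154.2 mg/L
Compliant: Yes

COD = (29.3 - 18.3) x 0.17 x 8000 / 97 = 154.2 mg/L
Limit: 299 mg/L
Compliant: Yes


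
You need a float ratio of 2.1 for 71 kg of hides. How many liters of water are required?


149.1 L


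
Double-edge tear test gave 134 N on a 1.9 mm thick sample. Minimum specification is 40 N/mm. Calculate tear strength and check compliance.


Tear strength = 134 / 1.9 = 70.5 N/mm
Required minimum = 40 N/mm
Compliant: Yes


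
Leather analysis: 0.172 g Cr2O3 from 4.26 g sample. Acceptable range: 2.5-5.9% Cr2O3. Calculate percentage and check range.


Cr2O3% = 0.172 / 4.26 x 100 = 4.04%
Acceptable range: 2.5 to 5.9%
Within range: Yes


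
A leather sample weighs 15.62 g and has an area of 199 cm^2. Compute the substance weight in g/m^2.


784.9 g/m^2

Substance weight = mass / area x 10000
SW = 15.62 / 199 x 10000
SW = 784.9 g/m^2


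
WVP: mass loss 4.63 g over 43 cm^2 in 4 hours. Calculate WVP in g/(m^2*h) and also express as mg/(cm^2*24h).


WVP = 269.19 g/(m^2*h)
Daily rate = 646.05 mg/(cm^2*24h)

WVP = 4.63 / (43 x 4) x 10000 = 269.19 g/(m^2*h)
Mass loss in mg = 4.63 x 1000 = 4630 mg
Per cm^2 per 24h in mg: 4630 x 24 / (43 x 4) = 111120 / 172 = 646.05 mg/(cm^2*24h)


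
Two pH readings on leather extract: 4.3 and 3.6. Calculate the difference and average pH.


Difference = |4.3 - 3.6| = 0.7
Average = (4.3 + 3.6) / 2 = 3.95


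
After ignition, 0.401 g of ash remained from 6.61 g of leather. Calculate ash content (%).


Ash% = 0.401 / 6.61 x 100
Ash% = 6.07%


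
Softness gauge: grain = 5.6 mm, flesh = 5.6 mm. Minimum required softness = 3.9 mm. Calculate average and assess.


Average = (5.6 + 5.6) / 2 = 5.60 mm
Minimum = 3.9 mm
Meets requirement: Yes


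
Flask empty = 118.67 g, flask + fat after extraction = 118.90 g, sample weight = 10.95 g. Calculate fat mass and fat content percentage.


Fat mass = 0.23 g
Fat content = 2.1%

Fat mass = 118.90 - 118.67 = 0.23 g
Fat% = 0.23 / 10.95 x 100 = 2.1%


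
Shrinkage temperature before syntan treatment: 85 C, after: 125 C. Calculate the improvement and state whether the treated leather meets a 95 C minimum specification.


Improvement = 40 C
Meets 95 C spec: Yes

Improvement = 125 - 85 = 40 C
Spec check: 125 C >= 95 C? Yes


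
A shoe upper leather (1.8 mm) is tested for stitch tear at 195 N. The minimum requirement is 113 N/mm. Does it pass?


STS = 195 / 1.8 = 108.3 N/mm
Minimum required: 113 N/mm
Passes: No


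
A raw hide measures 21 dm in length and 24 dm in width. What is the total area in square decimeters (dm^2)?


Area = length x width
Area = 21 x 24 = 504 dm^2


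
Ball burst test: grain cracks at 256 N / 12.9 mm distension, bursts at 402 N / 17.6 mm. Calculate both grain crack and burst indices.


Crack index = 256 / 12.9 = 19.8 N/mm
Burst index = 402 / 17.6 = 22.8 N/mm


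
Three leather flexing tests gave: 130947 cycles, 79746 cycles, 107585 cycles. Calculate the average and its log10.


Average = (130947 + 79746 + 107585) / 3 = 106093 cycles
log10(106093) = 5.03


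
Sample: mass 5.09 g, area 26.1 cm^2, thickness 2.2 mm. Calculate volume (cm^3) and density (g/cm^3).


Thickness in cm = 2.2 / 10 = 0.22 cm
Volume = 26.1 x 0.22 = 5.742 cm^3
Density = 5.09 / 5.742 = 0.886 g/cm^3


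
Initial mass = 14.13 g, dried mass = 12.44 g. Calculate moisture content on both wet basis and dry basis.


Moisture lost = 14.13 - 12.44 = 1.69 g
Wet basis MC = 1.69 / 14.13 x 100 = 12.0%
Dry basis MC = 1.69 / 12.44 x 100 = 13.6%


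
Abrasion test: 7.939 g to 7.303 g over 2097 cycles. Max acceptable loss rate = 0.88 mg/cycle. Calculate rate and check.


Rate = 0.303 mg/cycle
Passes: Yes

Loss = 7.939 - 7.303 = 0.636 g
Rate = 0.636 g / 2097 cycles x 1000 = 0.303 mg/cycle
Max = 0.88 mg/cycle
Passes: Yes


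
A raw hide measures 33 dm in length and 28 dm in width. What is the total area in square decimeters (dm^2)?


Area = length x width
Area = 33 x 28 = 924 dm^2


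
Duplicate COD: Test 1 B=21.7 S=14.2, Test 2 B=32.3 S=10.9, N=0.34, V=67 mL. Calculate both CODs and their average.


COD1 = 304.5 mg/L
COD2 = 868.8 mg/L
Average = 586.7 mg/L


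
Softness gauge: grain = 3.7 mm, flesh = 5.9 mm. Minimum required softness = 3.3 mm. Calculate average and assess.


Average = (3.7 + 5.9) / 2 = 4.80 mm
Minimum = 3.3 mm
Meets requirement: Yes


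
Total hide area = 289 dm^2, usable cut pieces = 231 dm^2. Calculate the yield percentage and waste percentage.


Yield = 231 / 289 x 100 = 79.9%
Waste = 289 - 231 = 58 dm^2
Waste% = 100 - 79.9 = 20.1%


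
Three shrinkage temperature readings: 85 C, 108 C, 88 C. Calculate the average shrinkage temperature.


93.7 C

Average = (85 + 108 + 88) / 3
Average = 281 / 3 = 93.7 C


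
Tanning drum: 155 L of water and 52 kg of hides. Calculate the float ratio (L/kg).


Float ratio = water / hide weight
Ratio = 155 / 52 = 3.0


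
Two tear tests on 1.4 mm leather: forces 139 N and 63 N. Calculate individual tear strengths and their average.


Tear 1 = 139 / 1.4 = 99.3 N/mm
Tear 2 = 63 / 1.4 = 45.0 N/mm
Average = (99.3 + 45.0) / 2 = 72.2 N/mm


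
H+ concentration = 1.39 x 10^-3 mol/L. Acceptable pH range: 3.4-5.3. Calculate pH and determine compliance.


pH = 2.86
Compliant: No

pH = -log10(1.39 x 10^-3) = 2.86
Range: 3.4 to 5.3
Compliant: No


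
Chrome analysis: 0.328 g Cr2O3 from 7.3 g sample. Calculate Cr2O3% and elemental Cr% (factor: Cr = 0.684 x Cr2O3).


Cr2O3 = 4.49%
Cr = 3.07%

Cr2O3% = 0.328 / 7.3 x 100 = 4.49%
Cr% = 4.49 x 0.684 = 3.07%


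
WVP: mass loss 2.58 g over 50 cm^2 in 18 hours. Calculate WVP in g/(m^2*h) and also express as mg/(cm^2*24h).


WVP = 28.67 g/(m^2*h)
Daily rate = 68.80 mg/(cm^2*24h)


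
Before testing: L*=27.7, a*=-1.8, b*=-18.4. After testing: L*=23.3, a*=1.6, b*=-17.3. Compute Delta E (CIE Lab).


Delta E = 5.67

dL = 23.3 - 27.7 = -4.4
da = 1.6 - (-1.8) = 3.4
db = -17.3 - (-18.4) = 1.1
dE = sqrt((-4.4)^2 + (3.4)^2 + (1.1)^2) = 5.67


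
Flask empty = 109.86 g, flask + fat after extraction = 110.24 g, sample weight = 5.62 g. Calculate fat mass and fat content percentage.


Fat mass = 110.24 - 109.86 = 0.38 g
Fat% = 0.38 / 5.62 x 100 = 6.8%


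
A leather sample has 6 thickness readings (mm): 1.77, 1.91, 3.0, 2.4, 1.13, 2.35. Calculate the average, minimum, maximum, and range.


Average = 2.09 mm
Min = 1.13 mm
Max = 3.0 mm
Range = 1.87 mm

Sum = 12.56
Average = 12.56 / 6 = 2.09 mm
Minimum = 1.13 mm
Maximum = 3.0 mm
Range = 3.0 - 1.13 = 1.87 mm


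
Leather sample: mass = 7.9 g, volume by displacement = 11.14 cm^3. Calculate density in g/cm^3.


0.709 g/cm^3


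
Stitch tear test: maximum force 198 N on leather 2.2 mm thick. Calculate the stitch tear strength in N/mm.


Stitch tear strength = force / thickness
STS = 198 / 2.2 = 90.0 N/mm


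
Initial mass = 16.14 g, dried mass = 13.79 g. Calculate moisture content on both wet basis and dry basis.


Wet basis = 14.6%
Dry basis = 17.0%

Moisture lost = 16.14 - 13.79 = 2.35 g
Wet basis MC = 2.35 / 16.14 x 100 = 14.6%
Dry basis MC = 2.35 / 13.79 x 100 = 17.0%


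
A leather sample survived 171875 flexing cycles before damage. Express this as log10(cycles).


5.24

log10(171875) = 5.24


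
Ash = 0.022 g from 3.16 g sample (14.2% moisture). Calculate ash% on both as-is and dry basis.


As-is ash% = 0.022 / 3.16 x 100 = 0.70%
Dry mass = 3.16 x (100 - 14.2) / 100 = 2.71128 g
Dry-basis ash% = 0.022 / 2.71128 x 100 = 0.81%


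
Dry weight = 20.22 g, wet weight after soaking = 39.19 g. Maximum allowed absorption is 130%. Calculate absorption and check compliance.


WA = (39.19 - 20.22) / 20.22 x 100 = 93.8%
Maximum allowed: 130%
Compliant: Yes


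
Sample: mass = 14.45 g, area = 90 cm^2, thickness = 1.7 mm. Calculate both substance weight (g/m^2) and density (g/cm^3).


Substance weight = 1605.6 g/m^2
Density = 0.944 g/cm^3

SW = 14.45 / 90 x 10000 = 1605.6 g/m^2
Volume = 90 x 1.7 / 10 = 15.30 cm^3
Density = 14.45 / 15.30 = 0.944 g/cm^3


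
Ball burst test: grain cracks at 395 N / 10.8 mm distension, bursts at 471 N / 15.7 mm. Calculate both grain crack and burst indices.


Crack index = 395 / 10.8 = 36.6 N/mm
Burst index = 471 / 15.7 = 30.0 N/mm


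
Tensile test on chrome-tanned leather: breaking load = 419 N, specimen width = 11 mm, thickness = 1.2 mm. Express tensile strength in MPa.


31.74 MPa

Cross-section = 11 x 1.2 = 13.2 mm^2
TS = 419 / 13.2 = 31.74 MPa
(1 N/mm^2 = 1 MPa)


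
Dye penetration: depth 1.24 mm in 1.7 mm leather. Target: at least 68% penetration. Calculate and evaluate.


Penetration = 1.24 / 1.7 x 100 = 72.9%
Target: 68%
Meets target: Yes


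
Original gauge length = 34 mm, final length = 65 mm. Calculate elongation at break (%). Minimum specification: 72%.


Extension = 65 - 34 = 31 mm
Elongation = 31 / 34 x 100 = 91.2%
Minimum required: 72%
Meets specification: Yes


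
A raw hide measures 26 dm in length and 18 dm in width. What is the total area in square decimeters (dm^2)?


Area = length x width
Area = 26 x 18 = 468 dm^2


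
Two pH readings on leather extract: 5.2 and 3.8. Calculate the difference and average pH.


Difference = 1.4
Average pH = 4.50

Difference = |5.2 - 3.8| = 1.4
Average = (5.2 + 3.8) / 2 = 4.50


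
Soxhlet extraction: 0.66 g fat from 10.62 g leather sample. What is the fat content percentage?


6.2%

Fat content = 0.66 / 10.62 x 100
Fat = 6.2%


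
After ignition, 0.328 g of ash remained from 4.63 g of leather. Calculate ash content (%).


Ash% = 0.328 / 4.63 x 100
Ash% = 7.08%


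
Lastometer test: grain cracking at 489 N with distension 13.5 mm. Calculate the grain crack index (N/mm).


36.2 N/mm


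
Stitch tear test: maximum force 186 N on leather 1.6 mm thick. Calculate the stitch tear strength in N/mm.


Stitch tear strength = force / thickness
STS = 186 / 1.6 = 116.3 N/mm


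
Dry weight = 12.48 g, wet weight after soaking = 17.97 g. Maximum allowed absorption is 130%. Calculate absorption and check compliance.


WA = (17.97 - 12.48) / 12.48 x 100 = 44.0%
Maximum allowed: 130%
Compliant: Yes


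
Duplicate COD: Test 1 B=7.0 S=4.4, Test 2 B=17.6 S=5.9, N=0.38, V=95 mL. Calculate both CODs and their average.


COD1 = (7.0 - 4.4) x 0.38 x 8000 / 95 = 83.2 mg/L
COD2 = (17.6 - 5.9) x 0.38 x 8000 / 95 = 374.4 mg/L
Average = (83.2 + 374.4) / 2 = 228.8 mg/L


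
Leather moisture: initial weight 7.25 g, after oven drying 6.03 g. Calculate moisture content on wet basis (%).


Moisture = 7.25 - 6.03 = 1.22 g
MC = 1.22 / 7.25 x 100 = 16.8%


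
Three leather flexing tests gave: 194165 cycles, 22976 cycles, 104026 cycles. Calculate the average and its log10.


Average = 107056 cycles
log10 = 5.03

Average = (194165 + 22976 + 104026) / 3 = 107056 cycles
log10(107056) = 5.03


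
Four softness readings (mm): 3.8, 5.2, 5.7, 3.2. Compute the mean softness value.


Sum = 3.8 + 5.2 + 5.7 + 3.2
Mean = 17.9 / 4 = 4.48 mm


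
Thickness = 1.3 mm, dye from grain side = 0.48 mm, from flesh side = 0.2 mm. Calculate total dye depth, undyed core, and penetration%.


Total dyed = 0.48 + 0.2 = 0.68 mm
Undyed core = 1.3 - 0.68 = 0.62 mm
Penetration = 0.68 / 1.3 x 100 = 52.3%


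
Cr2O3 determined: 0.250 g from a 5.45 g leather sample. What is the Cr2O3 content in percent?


4.59%


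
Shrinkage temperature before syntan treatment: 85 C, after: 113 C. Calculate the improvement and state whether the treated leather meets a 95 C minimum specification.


Improvement = 28 C
Meets 95 C spec: Yes

Improvement = 113 - 85 = 28 C
Spec check: 113 C >= 95 C? Yes


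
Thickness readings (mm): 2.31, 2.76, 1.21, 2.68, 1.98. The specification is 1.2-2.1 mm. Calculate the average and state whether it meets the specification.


Sum = 10.94
Average = 10.94 / 5 = 2.19 mm
Specification range: 1.2 to 2.1 mm
Within spec: No


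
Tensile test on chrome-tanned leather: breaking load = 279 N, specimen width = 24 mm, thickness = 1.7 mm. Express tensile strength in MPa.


6.84 MPa

Cross-section = 24 x 1.7 = 40.8 mm^2
TS = 279 / 40.8 = 6.84 MPa
(1 N/mm^2 = 1 MPa)


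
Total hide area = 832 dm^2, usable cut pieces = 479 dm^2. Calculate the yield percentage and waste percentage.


Yield = 479 / 832 x 100 = 57.6%
Waste = 832 - 479 = 353 dm^2
Waste% = 100 - 57.6 = 42.4%


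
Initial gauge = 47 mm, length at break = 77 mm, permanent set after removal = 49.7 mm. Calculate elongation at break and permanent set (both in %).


Elongation at break = (77 - 47) / 47 x 100 = 63.8%
Permanent set = (49.7 - 47) / 47 x 100 = 5.7%


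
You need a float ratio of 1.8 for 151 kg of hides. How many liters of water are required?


271.8 L


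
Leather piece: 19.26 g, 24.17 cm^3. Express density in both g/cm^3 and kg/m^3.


0.797 g/cm^3
797 kg/m^3


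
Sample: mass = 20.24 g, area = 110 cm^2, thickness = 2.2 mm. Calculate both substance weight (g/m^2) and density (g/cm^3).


SW = 20.24 / 110 x 10000 = 1840.0 g/m^2
Volume = 110 x 2.2 / 10 = 24.20 cm^3
Density = 20.24 / 24.20 = 0.836 g/cm^3


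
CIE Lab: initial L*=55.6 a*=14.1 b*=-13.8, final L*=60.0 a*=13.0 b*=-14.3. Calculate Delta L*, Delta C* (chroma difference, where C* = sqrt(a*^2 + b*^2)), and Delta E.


Delta L* = 4.4
Delta C* = -0.40
Delta E = 4.56


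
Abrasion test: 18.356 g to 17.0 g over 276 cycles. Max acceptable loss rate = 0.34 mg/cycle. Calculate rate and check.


Rate = 4.913 mg/cycle
Passes: No

Loss = 18.356 - 17.0 = 1.356 g
Rate = 1.356 g / 276 cycles x 1000 = 4.913 mg/cycle
Max = 0.34 mg/cycle
Passes: No


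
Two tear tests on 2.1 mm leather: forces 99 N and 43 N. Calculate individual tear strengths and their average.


Tear 1 = 99 / 2.1 = 47.1 N/mm
Tear 2 = 43 / 2.1 = 20.5 N/mm
Average = (47.1 + 20.5) / 2 = 33.8 N/mm


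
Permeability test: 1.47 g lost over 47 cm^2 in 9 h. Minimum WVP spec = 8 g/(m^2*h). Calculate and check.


WVP = 34.75 g/(m^2*h)
Meets specification: Yes

WVP = 1.47 / (47 x 9) x 10000 = 34.75 g/(m^2*h)
Minimum: 8 g/(m^2*h)
Meets spec: Yes


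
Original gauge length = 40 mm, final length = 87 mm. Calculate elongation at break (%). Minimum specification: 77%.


Elongation = 117.5%
Meets spec: Yes


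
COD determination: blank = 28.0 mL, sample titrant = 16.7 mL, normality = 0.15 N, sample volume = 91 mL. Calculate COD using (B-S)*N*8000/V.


COD = (28.0 - 16.7) x 0.15 x 8000 / 91
COD = 11.3 x 0.15 x 8000 / 91
COD = 149.0 mg/L


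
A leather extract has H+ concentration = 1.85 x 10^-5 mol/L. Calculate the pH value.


pH = 4.73

pH = -log10[H+]
pH = -log10(1.85 x 10^-5) = 4.73


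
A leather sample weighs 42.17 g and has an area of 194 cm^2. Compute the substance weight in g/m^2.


2173.7 g/m^2

Substance weight = mass / area x 10000
SW = 42.17 / 194 x 10000
SW = 2173.7 g/m^2


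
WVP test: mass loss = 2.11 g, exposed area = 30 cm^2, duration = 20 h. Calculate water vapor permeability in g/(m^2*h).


35.17 g/(m^2*h)


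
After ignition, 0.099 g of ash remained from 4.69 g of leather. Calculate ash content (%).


Ash% = 0.099 / 4.69 x 100
Ash% = 2.11%


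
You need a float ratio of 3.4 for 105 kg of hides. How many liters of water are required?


Water = hide weight x target ratio
Water = 105 x 3.4 = 357.0 L


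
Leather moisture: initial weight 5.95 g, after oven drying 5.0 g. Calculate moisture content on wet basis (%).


16.0%

Moisture = 5.95 - 5.0 = 0.95 g
MC = 0.95 / 5.95 x 100 = 16.0%


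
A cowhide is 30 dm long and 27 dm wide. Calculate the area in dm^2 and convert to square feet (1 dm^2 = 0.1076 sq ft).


810 dm^2
87.16 sq ft

Area = 30 x 27 = 810 dm^2
Conversion: 810 x 0.1076 = 87.16 sq ft


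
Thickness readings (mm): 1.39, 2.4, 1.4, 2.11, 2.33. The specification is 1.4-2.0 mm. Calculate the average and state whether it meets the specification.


Sum = 9.63
Average = 9.63 / 5 = 1.93 mm
Specification range: 1.4 to 2.0 mm
Within spec: Yes


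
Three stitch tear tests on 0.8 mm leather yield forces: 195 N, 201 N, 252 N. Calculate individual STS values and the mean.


STS1 = 195 / 0.8 = 243.8 N/mm
STS2 = 201 / 0.8 = 251.3 N/mm
STS3 = 252 / 0.8 = 315.0 N/mm
Mean = (243.8 + 251.3 + 315.0) / 3 = 270.0 N/mm


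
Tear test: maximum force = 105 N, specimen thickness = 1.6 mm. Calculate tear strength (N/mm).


Tear strength = force / thickness
Tear = 105 / 1.6 = 65.6 N/mm


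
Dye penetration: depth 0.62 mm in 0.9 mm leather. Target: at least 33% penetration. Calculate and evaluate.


Penetration = 0.62 / 0.9 x 100 = 68.9%
Target: 33%
Meets target: Yes


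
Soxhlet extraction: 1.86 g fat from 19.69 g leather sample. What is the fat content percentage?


Fat content = 1.86 / 19.69 x 100
Fat = 9.4%


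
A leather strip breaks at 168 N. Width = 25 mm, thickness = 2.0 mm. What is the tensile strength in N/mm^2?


3.36 N/mm^2

Cross-sectional area = 25 x 2.0 = 50.0 mm^2
Tensile strength = 168 / 50.0 = 3.36 N/mm^2


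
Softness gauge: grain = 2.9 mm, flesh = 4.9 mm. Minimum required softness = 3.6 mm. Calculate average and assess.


Average = (2.9 + 4.9) / 2 = 3.90 mm
Minimum = 3.6 mm
Meets requirement: Yes


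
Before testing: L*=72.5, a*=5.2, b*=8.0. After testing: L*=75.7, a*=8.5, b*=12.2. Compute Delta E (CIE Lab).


Delta E = 6.23


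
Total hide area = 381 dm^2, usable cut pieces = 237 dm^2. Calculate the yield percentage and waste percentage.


Yield = 62.2%
Waste = 37.8%


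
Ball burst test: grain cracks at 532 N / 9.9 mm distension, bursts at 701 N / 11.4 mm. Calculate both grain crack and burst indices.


Crack index = 53.7 N/mm
Burst index = 61.5 N/mm

Crack index = 532 / 9.9 = 53.7 N/mm
Burst index = 701 / 11.4 = 61.5 N/mm


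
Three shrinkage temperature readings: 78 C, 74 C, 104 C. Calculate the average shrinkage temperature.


Average = (78 + 74 + 104) / 3
Average = 256 / 3 = 85.3 C


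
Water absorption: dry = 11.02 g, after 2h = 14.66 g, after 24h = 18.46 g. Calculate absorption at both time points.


2h absorption = 33.0%
24h absorption = 67.5%

WA (2h) = (14.66 - 11.02) / 11.02 x 100 = 33.0%
WA (24h) = (18.46 - 11.02) / 11.02 x 100 = 67.5%


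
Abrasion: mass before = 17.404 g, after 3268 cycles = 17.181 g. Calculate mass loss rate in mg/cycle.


0.068 mg/cycle


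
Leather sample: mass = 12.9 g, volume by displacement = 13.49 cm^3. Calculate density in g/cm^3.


Density = mass / volume
Density = 12.9 / 13.49 = 0.956 g/cm^3


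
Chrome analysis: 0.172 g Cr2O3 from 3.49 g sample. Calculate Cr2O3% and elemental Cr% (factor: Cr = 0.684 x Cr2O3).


Cr2O3 = 4.93%
Cr = 3.37%

Cr2O3% = 0.172 / 3.49 x 100 = 4.93%
Cr% = 4.93 x 0.684 = 3.37%


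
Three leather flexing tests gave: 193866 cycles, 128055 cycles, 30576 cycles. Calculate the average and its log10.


Average = 117499 cycles
log10 = 5.07


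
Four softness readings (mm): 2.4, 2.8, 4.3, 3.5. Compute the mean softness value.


Sum = 2.4 + 2.8 + 4.3 + 3.5
Mean = 13.0 / 4 = 3.25 mm


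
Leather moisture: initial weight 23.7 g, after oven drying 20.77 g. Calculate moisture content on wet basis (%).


12.4%


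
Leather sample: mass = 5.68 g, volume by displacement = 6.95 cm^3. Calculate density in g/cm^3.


Density = mass / volume
Density = 5.68 / 6.95 = 0.817 g/cm^3


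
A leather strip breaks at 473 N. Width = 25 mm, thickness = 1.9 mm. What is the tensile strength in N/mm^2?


Cross-sectional area = 25 x 1.9 = 47.5 mm^2
Tensile strength = 473 / 47.5 = 9.96 N/mm^2


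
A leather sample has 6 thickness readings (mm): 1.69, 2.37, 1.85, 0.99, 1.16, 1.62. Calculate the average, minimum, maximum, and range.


Sum = 9.68
Average = 9.68 / 6 = 1.61 mm
Minimum = 0.99 mm
Maximum = 2.37 mm
Range = 2.37 - 0.99 = 1.38 mm


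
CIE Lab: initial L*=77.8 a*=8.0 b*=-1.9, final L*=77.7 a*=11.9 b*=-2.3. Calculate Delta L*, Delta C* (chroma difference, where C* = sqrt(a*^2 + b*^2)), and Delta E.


Delta L* = -0.1
Delta C* = 3.90
Delta E = 3.92


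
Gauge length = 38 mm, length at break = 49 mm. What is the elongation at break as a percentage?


28.9%

Extension = 49 - 38 = 11 mm
Elongation = 11 / 38 x 100 = 28.9%


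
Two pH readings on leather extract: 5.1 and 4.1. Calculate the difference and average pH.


Difference = |5.1 - 4.1| = 1.0
Average = (5.1 + 4.1) / 2 = 4.60


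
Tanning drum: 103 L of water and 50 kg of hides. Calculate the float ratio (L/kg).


Float ratio = water / hide weight
Ratio = 103 / 50 = 2.1
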